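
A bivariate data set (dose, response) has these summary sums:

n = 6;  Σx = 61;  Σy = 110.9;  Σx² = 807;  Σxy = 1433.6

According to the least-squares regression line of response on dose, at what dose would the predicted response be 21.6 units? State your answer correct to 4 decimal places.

Sxx = Σx² − (Σx)²/n = 807 − 620.166667 = 186.833333
Sxy = Σxy − (Σx)(Σy)/n = 1433.6 − 1127.483333 = 306.116667
b = Sxy/Sxx = 306.116667/186.833333 = 1.638448
a = ȳ − b·x̄ = 18.483333 − 1.638448·10.166667 = 1.825781
Set a + b·x = 21.6: x = (21.6 − 1.825781) / 1.638448 = 12.068874

12.0689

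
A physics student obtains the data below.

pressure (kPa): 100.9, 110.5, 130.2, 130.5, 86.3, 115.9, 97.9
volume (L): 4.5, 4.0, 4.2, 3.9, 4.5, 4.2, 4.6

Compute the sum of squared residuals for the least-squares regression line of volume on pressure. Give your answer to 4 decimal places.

0.1654

n = 7, Σx = 772.2, Σy = 29.9, Σxy = 3277.31, Σx² = 86838.26, Σy² = 128.15
Sxx = Σx² − (Σx)²/n = 86838.26 − 85184.691429 = 1653.568571
Sxy = Σxy − (Σx)(Σy)/n = 3277.31 − 3298.397143 = -21.087143
Syy = Σy² − (Σy)²/n = 128.15 − 127.715714 = 0.434286
b = Sxy/Sxx = -21.087143/1653.568571 = -0.012753
SSE = Syy − b·Sxy = 0.434286 − (-0.012753)·(-21.087143) = 0.165372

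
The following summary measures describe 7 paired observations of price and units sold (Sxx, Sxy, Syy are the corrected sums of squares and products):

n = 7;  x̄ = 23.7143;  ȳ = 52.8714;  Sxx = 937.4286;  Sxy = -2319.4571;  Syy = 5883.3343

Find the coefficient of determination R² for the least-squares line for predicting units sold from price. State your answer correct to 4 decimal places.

R² = Sxy²/(Sxx·Syy) = (-2319.4571)²/(937.4286·5883.3343) = 0.975463

0.9755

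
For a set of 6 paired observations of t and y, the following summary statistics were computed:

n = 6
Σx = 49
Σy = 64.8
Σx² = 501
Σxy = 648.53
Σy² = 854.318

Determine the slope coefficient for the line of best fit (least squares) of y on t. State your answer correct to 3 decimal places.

1.183

Sxx = Σx² − (Σx)²/n = 501 − 400.166667 = 100.833333
Sxy = Σxy − (Σx)(Σy)/n = 648.53 − 529.2 = 119.33
b = Sxy/Sxx = 119.33/100.833333 = 1.183438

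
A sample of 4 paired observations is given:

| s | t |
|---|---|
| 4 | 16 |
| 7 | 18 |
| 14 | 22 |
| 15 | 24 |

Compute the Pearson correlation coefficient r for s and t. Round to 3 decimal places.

0.989

n = 4, Σx = 40, Σy = 80, Σxy = 858, Σx² = 486, Σy² = 1640
Sxx = Σx² − (Σx)²/n = 486 − 400 = 86
Sxy = Σxy − (Σx)(Σy)/n = 858 − 800 = 58
Syy = Σy² − (Σy)²/n = 1640 − 1600 = 40
r = Sxy/√(Sxx·Syy) = 58/√(3440) = 58/58.651513 = 0.988892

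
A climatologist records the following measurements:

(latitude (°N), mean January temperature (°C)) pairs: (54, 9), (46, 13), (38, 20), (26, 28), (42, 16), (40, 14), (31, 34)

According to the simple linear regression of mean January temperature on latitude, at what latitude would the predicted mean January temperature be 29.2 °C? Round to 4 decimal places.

27.9049

n = 7, Σx = 277, Σy = 134, Σxy = 4858, Σx² = 11477
Sxx = Σx² − (Σx)²/n = 11477 − 10961.285714 = 515.714286
Sxy = Σxy − (Σx)(Σy)/n = 4858 − 5302.571429 = -444.571429
b = Sxy/Sxx = -444.571429/515.714286 = -0.862050
a = ȳ − b·x̄ = 19.142857 − (-0.862050)·39.571429 = 53.255402
Set a + b·x = 29.2: x = (29.2 − 53.255402) / (-0.862050) = 27.904884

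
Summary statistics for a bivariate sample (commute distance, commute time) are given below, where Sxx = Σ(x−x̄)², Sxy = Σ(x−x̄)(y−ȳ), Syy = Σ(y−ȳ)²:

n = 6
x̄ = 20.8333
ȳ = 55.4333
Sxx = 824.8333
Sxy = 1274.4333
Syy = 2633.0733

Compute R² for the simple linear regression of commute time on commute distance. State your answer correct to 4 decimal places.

0.7478

R² = Sxy²/(Sxx·Syy) = (1274.4333)²/(824.8333·2633.0733) = 0.747834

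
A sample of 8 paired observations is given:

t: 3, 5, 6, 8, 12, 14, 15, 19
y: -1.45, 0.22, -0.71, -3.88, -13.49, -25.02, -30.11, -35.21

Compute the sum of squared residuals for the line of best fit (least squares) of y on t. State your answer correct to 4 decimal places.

n = 8, Σx = 82, Σy = -109.65, Σxy = -1671.35, Σx² = 1060, Σy² = 2972.0461
Sxx = Σx² − (Σx)²/n = 1060 − 840.5 = 219.5
Sxy = Σxy − (Σx)(Σy)/n = -1671.35 − (-1123.9125) = -547.4375
Syy = Σy² − (Σy)²/n = 2972.0461 − 1502.890312 = 1469.155788
b = Sxy/Sxx = -547.4375/219.5 = -2.494021
SSE = Syy − b·Sxy = 1469.155788 − (-2.494021)·(-547.4375) = 103.835439

103.8354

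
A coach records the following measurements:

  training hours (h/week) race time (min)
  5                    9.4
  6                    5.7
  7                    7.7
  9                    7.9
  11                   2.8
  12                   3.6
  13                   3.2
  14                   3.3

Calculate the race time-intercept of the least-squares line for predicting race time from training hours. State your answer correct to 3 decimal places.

11.674

n = 8, Σx = 77, Σy = 43.6, Σxy = 368, Σx² = 821
Sxx = Σx² − (Σx)²/n = 821 − 741.125 = 79.875
Sxy = Σxy − (Σx)(Σy)/n = 368 − 419.65 = -51.65
b = Sxy/Sxx = -51.65/79.875 = -0.646635
a = ȳ − b·x̄ = 5.45 − (-0.646635)·9.625 = 11.673865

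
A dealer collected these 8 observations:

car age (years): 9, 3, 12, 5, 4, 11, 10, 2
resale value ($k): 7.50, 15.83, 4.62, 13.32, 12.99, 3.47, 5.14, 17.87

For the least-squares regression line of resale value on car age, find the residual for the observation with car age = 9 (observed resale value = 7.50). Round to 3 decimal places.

n = 8, Σx = 56, Σy = 80.74, Σxy = 414.3, Σx² = 500
Sxx = Σx² − (Σx)²/n = 500 − 392 = 108
Sxy = Σxy − (Σx)(Σy)/n = 414.3 − 565.18 = -150.88
b = Sxy/Sxx = -150.88/108 = -1.397037
a = ȳ − b·x̄ = 10.0925 − (-1.397037)·7 = 19.871759
ŷ(9) = 19.871759 + (-1.397037)·9 = 7.298426
residual = y − ŷ = 7.50 − 7.298426 = 0.201574

0.202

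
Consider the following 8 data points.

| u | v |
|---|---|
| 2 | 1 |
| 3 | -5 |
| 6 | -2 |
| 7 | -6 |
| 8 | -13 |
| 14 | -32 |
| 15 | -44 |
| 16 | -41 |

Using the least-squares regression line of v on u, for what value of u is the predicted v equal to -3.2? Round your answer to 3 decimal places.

4.371

n = 8, Σx = 71, Σy = -142, Σxy = -1935, Σx² = 839
Sxx = Σx² − (Σx)²/n = 839 − 630.125 = 208.875
Sxy = Σxy − (Σx)(Σy)/n = -1935 − (-1260.25) = -674.75
b = Sxy/Sxx = -674.75/208.875 = -3.230401
a = ȳ − b·x̄ = -17.75 − (-3.230401)·8.875 = 10.919808
Set a + b·x = -3.2: x = (-3.2 − 10.919808) / (-3.230401) = 4.370915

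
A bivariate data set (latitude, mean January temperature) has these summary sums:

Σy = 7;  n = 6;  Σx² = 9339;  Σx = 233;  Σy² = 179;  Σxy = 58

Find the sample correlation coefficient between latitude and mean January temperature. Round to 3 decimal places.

Sxx = Σx² − (Σx)²/n = 9339 − 9048.166667 = 290.833333
Sxy = Σxy − (Σx)(Σy)/n = 58 − 271.833333 = -213.833333
Syy = Σy² − (Σy)²/n = 179 − 8.166667 = 170.833333
r = Sxy/√(Sxx·Syy) = -213.833333/√(49684.027778) = -213.833333/222.899143 = -0.959328

-0.959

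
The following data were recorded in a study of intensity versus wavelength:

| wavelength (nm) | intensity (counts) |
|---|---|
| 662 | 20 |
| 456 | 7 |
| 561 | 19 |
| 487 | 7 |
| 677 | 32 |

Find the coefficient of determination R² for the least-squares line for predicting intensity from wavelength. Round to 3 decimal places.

0.841

n = 5, Σx = 2843, Σy = 85, Σxy = 52164, Σx² = 1656399, Σy² = 1883
Sxx = Σx² − (Σx)²/n = 1656399 − 1616529.8 = 39869.2
Sxy = Σxy − (Σx)(Σy)/n = 52164 − 48331 = 3833
Syy = Σy² − (Σy)²/n = 1883 − 1445 = 438
R² = Sxy²/(Sxx·Syy) = (3833)²/(39869.2·438) = 0.841329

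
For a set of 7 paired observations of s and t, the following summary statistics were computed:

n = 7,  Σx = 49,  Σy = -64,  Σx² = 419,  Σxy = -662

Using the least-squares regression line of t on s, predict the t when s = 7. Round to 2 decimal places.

Sxx = Σx² − (Σx)²/n = 419 − 343 = 76
Sxy = Σxy − (Σx)(Σy)/n = -662 − (-448) = -214
b = Sxy/Sxx = -214/76 = -2.815789
a = ȳ − b·x̄ = -9.142857 − (-2.815789)·7 = 10.567669
ŷ(7) = a + b·7 = 10.567669 + (-2.815789)·7 = -9.142857

-9.14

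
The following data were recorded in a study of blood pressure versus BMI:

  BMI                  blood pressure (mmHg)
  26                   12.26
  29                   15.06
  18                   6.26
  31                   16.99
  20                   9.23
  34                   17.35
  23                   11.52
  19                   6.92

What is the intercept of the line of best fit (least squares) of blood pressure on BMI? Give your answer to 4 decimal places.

n = 8, Σx = 200, Σy = 95.59, Σxy = 2565.81, Σx² = 5248
Sxx = Σx² − (Σx)²/n = 5248 − 5000 = 248
Sxy = Σxy − (Σx)(Σy)/n = 2565.81 − 2389.75 = 176.06
b = Sxy/Sxx = 176.06/248 = 0.709919
a = ȳ − b·x̄ = 11.94875 − 0.709919·25 = -5.799234

-5.7992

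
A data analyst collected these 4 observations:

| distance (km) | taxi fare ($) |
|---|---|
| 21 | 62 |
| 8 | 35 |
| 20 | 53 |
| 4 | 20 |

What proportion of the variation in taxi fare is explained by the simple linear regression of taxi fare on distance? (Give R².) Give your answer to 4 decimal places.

0.9570

n = 4, Σx = 53, Σy = 170, Σxy = 2722, Σx² = 921, Σy² = 8278
Sxx = Σx² − (Σx)²/n = 921 − 702.25 = 218.75
Sxy = Σxy − (Σx)(Σy)/n = 2722 − 2252.5 = 469.5
Syy = Σy² − (Σy)²/n = 8278 − 7225 = 1053
R² = Sxy²/(Sxx·Syy) = (469.5)²/(218.75·1053) = 0.956962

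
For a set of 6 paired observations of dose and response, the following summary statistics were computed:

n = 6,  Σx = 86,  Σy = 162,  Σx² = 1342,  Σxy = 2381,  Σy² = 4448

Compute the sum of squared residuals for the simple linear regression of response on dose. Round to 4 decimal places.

Sxx = Σx² − (Σx)²/n = 1342 − 1232.666667 = 109.333333
Sxy = Σxy − (Σx)(Σy)/n = 2381 − 2322 = 59
Syy = Σy² − (Σy)²/n = 4448 − 4374 = 74
b = Sxy/Sxx = 59/109.333333 = 0.539634
SSE = Syy − b·Sxy = 74 − 0.539634·59 = 42.161585

42.1616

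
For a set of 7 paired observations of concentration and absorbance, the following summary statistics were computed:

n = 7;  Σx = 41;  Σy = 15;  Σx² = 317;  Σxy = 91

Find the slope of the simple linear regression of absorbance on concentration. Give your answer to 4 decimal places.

Sxx = Σx² − (Σx)²/n = 317 − 240.142857 = 76.857143
Sxy = Σxy − (Σx)(Σy)/n = 91 − 87.857143 = 3.142857
b = Sxy/Sxx = 3.142857/76.857143 = 0.040892

0.0409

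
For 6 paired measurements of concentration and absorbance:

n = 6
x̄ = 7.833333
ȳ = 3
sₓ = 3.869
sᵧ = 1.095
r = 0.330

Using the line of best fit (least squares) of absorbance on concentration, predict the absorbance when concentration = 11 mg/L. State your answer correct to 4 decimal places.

3.2958

b = r · sᵧ/sₓ = 0.33 · 1.095/3.869 = 0.093396
a = ȳ − b·x̄ = 3 − 0.093396·7.833333 = 2.268396
ŷ(11) = a + b·11 = 2.268396 + 0.093396·11 = 3.295755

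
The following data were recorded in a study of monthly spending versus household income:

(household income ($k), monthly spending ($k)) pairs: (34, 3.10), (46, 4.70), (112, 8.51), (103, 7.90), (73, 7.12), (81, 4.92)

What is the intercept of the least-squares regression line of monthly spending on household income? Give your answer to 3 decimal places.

n = 6, Σx = 449, Σy = 36.25, Σxy = 3006.7, Σx² = 38315
Sxx = Σx² − (Σx)²/n = 38315 − 33600.166667 = 4714.833333
Sxy = Σxy − (Σx)(Σy)/n = 3006.7 − 2712.708333 = 293.991667
b = Sxy/Sxx = 293.991667/4714.833333 = 0.062355
a = ȳ − b·x̄ = 6.041667 − 0.062355·74.833333 = 1.375462

1.375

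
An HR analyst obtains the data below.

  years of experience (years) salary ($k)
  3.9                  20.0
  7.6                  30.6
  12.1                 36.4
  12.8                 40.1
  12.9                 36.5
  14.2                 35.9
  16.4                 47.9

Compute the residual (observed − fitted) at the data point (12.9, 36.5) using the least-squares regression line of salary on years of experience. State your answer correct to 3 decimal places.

n = 7, Σx = 79.9, Σy = 247.4, Σxy = 3030.47, Σx² = 1020.23
Sxx = Σx² − (Σx)²/n = 1020.23 − 912.001429 = 108.228571
Sxy = Σxy − (Σx)(Σy)/n = 3030.47 − 2823.894286 = 206.575714
b = Sxy/Sxx = 206.575714/108.228571 = 1.908699
a = ȳ − b·x̄ = 35.342857 − 1.908699·11.414286 = 13.556427
ŷ(12.9) = 13.556427 + 1.908699·12.9 = 38.178638
residual = y − ŷ = 36.5 − 38.178638 = -1.678638

-1.679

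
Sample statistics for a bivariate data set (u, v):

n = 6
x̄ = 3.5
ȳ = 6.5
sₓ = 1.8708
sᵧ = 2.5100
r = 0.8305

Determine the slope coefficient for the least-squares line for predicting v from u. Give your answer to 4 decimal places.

b = r · sᵧ/sₓ = 0.8305 · 2.51/1.8708 = 1.114259

1.1143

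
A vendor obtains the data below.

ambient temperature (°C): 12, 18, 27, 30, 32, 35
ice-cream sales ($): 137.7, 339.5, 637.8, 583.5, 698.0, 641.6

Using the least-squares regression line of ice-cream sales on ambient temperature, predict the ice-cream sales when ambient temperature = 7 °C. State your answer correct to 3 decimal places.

64.847

n = 6, Σx = 154, Σy = 3038.1, Σxy = 87281, Σx² = 4346
Sxx = Σx² − (Σx)²/n = 4346 − 3952.666667 = 393.333333
Sxy = Σxy − (Σx)(Σy)/n = 87281 − 77977.9 = 9303.1
b = Sxy/Sxx = 9303.1/393.333333 = 23.651949
a = ȳ − b·x̄ = 506.35 − 23.651949·25.666667 = -100.716695
ŷ(7) = a + b·7 = -100.716695 + 23.651949·7 = 64.846949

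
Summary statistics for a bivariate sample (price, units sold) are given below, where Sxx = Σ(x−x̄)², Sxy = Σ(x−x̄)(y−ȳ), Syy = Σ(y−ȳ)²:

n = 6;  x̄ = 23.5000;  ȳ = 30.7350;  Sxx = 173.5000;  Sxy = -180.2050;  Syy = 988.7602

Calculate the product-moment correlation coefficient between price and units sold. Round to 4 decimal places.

r = Sxy/√(Sxx·Syy) = -180.205/√(171549.8947) = -180.205/414.185821 = -0.435082

-0.4351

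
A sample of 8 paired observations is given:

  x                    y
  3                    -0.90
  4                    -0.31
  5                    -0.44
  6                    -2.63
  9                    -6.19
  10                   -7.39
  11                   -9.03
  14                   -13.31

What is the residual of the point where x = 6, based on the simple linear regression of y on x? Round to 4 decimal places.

0.2705

n = 8, Σx = 62, Σy = -40.2, Σxy = -437.2, Σx² = 584
Sxx = Σx² − (Σx)²/n = 584 − 480.5 = 103.5
Sxy = Σxy − (Σx)(Σy)/n = -437.2 − (-311.55) = -125.65
b = Sxy/Sxx = -125.65/103.5 = -1.214010
a = ȳ − b·x̄ = -5.025 − (-1.214010)·7.75 = 4.383575
ŷ(6) = 4.383575 + (-1.214010)·6 = -2.900483
residual = y − ŷ = -2.63 − (-2.900483) = 0.270483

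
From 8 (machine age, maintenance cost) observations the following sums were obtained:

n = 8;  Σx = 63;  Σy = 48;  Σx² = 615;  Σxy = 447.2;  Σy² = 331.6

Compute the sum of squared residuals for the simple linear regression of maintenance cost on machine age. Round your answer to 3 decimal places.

3.317

Sxx = Σx² − (Σx)²/n = 615 − 496.125 = 118.875
Sxy = Σxy − (Σx)(Σy)/n = 447.2 − 378 = 69.2
Syy = Σy² − (Σy)²/n = 331.6 − 288 = 43.6
b = Sxy/Sxx = 69.2/118.875 = 0.582124
SSE = Syy − b·Sxy = 43.6 − 0.582124·69.2 = 3.317014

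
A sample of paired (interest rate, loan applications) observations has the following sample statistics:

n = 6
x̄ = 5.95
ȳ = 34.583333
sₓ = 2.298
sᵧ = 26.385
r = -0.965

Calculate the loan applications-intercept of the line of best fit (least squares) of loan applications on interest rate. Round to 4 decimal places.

b = r · sᵧ/sₓ = -0.965 · 26.385/2.298 = -11.079863
a = ȳ − b·x̄ = 34.583333 − (-11.079863)·5.95 = 100.508517

100.5085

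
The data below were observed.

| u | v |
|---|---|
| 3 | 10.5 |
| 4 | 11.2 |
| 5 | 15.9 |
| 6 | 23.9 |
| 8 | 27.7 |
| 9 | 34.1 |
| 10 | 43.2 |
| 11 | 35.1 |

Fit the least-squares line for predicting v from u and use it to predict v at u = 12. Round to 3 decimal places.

44.750

n = 8, Σx = 56, Σy = 201.6, Σxy = 1645.8, Σx² = 452
Sxx = Σx² − (Σx)²/n = 452 − 392 = 60
Sxy = Σxy − (Σx)(Σy)/n = 1645.8 − 1411.2 = 234.6
b = Sxy/Sxx = 234.6/60 = 3.91
a = ȳ − b·x̄ = 25.2 − 3.91·7 = -2.17
ŷ(12) = a + b·12 = -2.17 + 3.91·12 = 44.75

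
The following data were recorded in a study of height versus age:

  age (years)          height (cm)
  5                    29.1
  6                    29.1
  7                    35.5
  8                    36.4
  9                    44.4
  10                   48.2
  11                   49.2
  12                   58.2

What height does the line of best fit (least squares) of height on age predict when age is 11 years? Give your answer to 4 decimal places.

n = 8, Σx = 68, Σy = 330.1, Σxy = 2981, Σx² = 620
Sxx = Σx² − (Σx)²/n = 620 − 578 = 42
Sxy = Σxy − (Σx)(Σy)/n = 2981 − 2805.85 = 175.15
b = Sxy/Sxx = 175.15/42 = 4.170238
a = ȳ − b·x̄ = 41.2625 − 4.170238·8.5 = 5.815476
ŷ(11) = a + b·11 = 5.815476 + 4.170238·11 = 51.688095

51.6881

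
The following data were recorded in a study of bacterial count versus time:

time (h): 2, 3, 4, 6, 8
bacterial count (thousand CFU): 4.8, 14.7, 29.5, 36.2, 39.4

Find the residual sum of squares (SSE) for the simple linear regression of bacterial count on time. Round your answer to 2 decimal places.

n = 5, Σx = 23, Σy = 124.6, Σxy = 704.1, Σx² = 129, Σy² = 3972.18
Sxx = Σx² − (Σx)²/n = 129 − 105.8 = 23.2
Sxy = Σxy − (Σx)(Σy)/n = 704.1 − 573.16 = 130.94
Syy = Σy² − (Σy)²/n = 3972.18 − 3105.032 = 867.148
b = Sxy/Sxx = 130.94/23.2 = 5.643966
SSE = Syy − b·Sxy = 867.148 − 5.643966·130.94 = 128.127155

128.13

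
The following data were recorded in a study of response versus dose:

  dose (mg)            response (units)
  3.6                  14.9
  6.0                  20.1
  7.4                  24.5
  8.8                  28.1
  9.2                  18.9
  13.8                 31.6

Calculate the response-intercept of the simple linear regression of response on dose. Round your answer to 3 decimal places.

10.739

n = 6, Σx = 48.8, Σy = 138.1, Σxy = 1212.78, Σx² = 456.24
Sxx = Σx² − (Σx)²/n = 456.24 − 396.906667 = 59.333333
Sxy = Σxy − (Σx)(Σy)/n = 1212.78 − 1123.213333 = 89.566667
b = Sxy/Sxx = 89.566667/59.333333 = 1.509551
a = ȳ − b·x̄ = 23.016667 − 1.509551·8.133333 = 10.738989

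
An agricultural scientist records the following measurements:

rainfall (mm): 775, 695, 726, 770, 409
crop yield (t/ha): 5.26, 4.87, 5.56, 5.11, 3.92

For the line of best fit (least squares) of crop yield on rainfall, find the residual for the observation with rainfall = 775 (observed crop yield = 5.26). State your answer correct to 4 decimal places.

-0.0609

n = 5, Σx = 3375, Σy = 24.72, Σxy = 17035.69, Σx² = 2370907
Sxx = Σx² − (Σx)²/n = 2370907 − 2278125 = 92782
Sxy = Σxy − (Σx)(Σy)/n = 17035.69 − 16686 = 349.69
b = Sxy/Sxx = 349.69/92782 = 0.003769
a = ȳ − b·x̄ = 4.944 − 0.003769·675 = 2.399964
ŷ(775) = 2.399964 + 0.003769·775 = 5.320894
residual = y − ŷ = 5.26 − 5.320894 = -0.060894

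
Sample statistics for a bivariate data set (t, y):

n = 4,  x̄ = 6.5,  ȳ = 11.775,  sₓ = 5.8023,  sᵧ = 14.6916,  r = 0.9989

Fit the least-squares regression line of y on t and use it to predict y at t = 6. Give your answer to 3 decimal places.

10.510

b = r · sᵧ/sₓ = 0.9989 · 14.6916/5.8023 = 2.529245
a = ȳ − b·x̄ = 11.775 − 2.529245·6.5 = -4.665094
ŷ(6) = a + b·6 = -4.665094 + 2.529245·6 = 10.510377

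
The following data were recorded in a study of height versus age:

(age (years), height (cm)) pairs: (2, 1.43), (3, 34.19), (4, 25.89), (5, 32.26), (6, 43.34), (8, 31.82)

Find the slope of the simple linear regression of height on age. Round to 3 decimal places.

4.138

n = 6, Σx = 28, Σy = 168.93, Σxy = 884.89, Σx² = 154
Sxx = Σx² − (Σx)²/n = 154 − 130.666667 = 23.333333
Sxy = Σxy − (Σx)(Σy)/n = 884.89 − 788.34 = 96.55
b = Sxy/Sxx = 96.55/23.333333 = 4.137857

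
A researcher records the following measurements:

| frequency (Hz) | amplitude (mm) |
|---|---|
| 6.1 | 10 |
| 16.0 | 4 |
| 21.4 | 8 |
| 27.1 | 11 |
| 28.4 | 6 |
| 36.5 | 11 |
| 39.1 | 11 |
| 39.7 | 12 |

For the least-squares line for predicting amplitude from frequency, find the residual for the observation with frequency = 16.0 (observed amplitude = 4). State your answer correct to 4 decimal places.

-3.8462

n = 8, Σx = 214.3, Σy = 73, Σxy = 2072.7, Σx² = 6729.29
Sxx = Σx² − (Σx)²/n = 6729.29 − 5740.56125 = 988.72875
Sxy = Σxy − (Σx)(Σy)/n = 2072.7 − 1955.4875 = 117.2125
b = Sxy/Sxx = 117.2125/988.72875 = 0.118549
a = ȳ − b·x̄ = 9.125 − 0.118549·26.7875 = 5.949377
ŷ(16.0) = 5.949377 + 0.118549·16 = 7.846156
residual = y − ŷ = 4 − 7.846156 = -3.846156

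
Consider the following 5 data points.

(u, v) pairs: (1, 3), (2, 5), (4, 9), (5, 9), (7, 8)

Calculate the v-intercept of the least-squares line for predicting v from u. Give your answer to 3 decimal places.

3.333

n = 5, Σx = 19, Σy = 34, Σxy = 150, Σx² = 95
Sxx = Σx² − (Σx)²/n = 95 − 72.2 = 22.8
Sxy = Σxy − (Σx)(Σy)/n = 150 − 129.2 = 20.8
b = Sxy/Sxx = 20.8/22.8 = 0.912281
a = ȳ − b·x̄ = 6.8 − 0.912281·3.8 = 3.333333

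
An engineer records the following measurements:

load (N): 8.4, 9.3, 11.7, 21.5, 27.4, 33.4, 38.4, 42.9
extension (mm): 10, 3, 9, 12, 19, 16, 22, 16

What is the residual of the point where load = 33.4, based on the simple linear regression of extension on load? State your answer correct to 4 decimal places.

-0.8496

n = 8, Σx = 193, Σy = 107, Σxy = 3061.4, Σx² = 5937.48
Sxx = Σx² − (Σx)²/n = 5937.48 − 4656.125 = 1281.355
Sxy = Σxy − (Σx)(Σy)/n = 3061.4 − 2581.375 = 480.025
b = Sxy/Sxx = 480.025/1281.355 = 0.374623
a = ȳ − b·x̄ = 13.375 − 0.374623·24.125 = 4.337221
ŷ(33.4) = 4.337221 + 0.374623·33.4 = 16.849628
residual = y − ŷ = 16 − 16.849628 = -0.849628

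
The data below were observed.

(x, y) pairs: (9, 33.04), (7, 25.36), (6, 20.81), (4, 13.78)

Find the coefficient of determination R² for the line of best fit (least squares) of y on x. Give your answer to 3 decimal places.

n = 4, Σx = 26, Σy = 92.99, Σxy = 654.86, Σx² = 182, Σy² = 2357.7157
Sxx = Σx² − (Σx)²/n = 182 − 169 = 13
Sxy = Σxy − (Σx)(Σy)/n = 654.86 − 604.435 = 50.425
Syy = Σy² − (Σy)²/n = 2357.7157 − 2161.785025 = 195.930675
R² = Sxy²/(Sxx·Syy) = (50.425)²/(13·195.930675) = 0.998265

0.998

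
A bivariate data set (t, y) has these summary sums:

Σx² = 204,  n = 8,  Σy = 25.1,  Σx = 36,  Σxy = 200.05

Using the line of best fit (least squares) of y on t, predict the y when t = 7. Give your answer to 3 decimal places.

Sxx = Σx² − (Σx)²/n = 204 − 162 = 42
Sxy = Σxy − (Σx)(Σy)/n = 200.05 − 112.95 = 87.1
b = Sxy/Sxx = 87.1/42 = 2.073810
a = ȳ − b·x̄ = 3.1375 − 2.073810·4.5 = -6.194643
ŷ(7) = a + b·7 = -6.194643 + 2.073810·7 = 8.322024

8.322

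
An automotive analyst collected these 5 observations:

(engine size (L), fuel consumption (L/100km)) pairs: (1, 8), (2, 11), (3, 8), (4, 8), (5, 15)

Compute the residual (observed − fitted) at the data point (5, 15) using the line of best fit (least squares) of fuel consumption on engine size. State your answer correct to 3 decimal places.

2.800

n = 5, Σx = 15, Σy = 50, Σxy = 161, Σx² = 55
Sxx = Σx² − (Σx)²/n = 55 − 45 = 10
Sxy = Σxy − (Σx)(Σy)/n = 161 − 150 = 11
b = Sxy/Sxx = 11/10 = 1.1
a = ȳ − b·x̄ = 10 − 1.1·3 = 6.7
ŷ(5) = 6.7 + 1.1·5 = 12.2
residual = y − ŷ = 15 − 12.2 = 2.8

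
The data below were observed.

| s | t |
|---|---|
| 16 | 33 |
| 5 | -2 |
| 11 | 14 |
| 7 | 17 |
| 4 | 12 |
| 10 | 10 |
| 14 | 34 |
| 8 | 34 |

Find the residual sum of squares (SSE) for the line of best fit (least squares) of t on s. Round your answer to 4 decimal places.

691.8607

n = 8, Σx = 75, Σy = 152, Σxy = 1687, Σx² = 827, Σy² = 4134
Sxx = Σx² − (Σx)²/n = 827 − 703.125 = 123.875
Sxy = Σxy − (Σx)(Σy)/n = 1687 − 1425 = 262
Syy = Σy² − (Σy)²/n = 4134 − 2888 = 1246
b = Sxy/Sxx = 262/123.875 = 2.115035
SSE = Syy − b·Sxy = 1246 − 2.115035·262 = 691.860747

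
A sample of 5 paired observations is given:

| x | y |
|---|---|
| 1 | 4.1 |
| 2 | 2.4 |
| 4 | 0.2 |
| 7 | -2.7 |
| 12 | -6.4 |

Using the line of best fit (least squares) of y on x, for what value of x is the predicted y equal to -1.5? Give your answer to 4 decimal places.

6.2933

n = 5, Σx = 26, Σy = -2.4, Σxy = -86, Σx² = 214
Sxx = Σx² − (Σx)²/n = 214 − 135.2 = 78.8
Sxy = Σxy − (Σx)(Σy)/n = -86 − (-12.48) = -73.52
b = Sxy/Sxx = -73.52/78.8 = -0.932995
a = ȳ − b·x̄ = -0.48 − (-0.932995)·5.2 = 4.371574
Set a + b·x = -1.5: x = (-1.5 − 4.371574) / (-0.932995) = 6.293254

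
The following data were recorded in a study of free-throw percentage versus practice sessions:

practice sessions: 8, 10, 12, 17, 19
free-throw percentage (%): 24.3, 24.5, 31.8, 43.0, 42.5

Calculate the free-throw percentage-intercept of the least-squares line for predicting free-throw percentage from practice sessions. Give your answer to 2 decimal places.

n = 5, Σx = 66, Σy = 166.1, Σxy = 2359.5, Σx² = 958
Sxx = Σx² − (Σx)²/n = 958 − 871.2 = 86.8
Sxy = Σxy − (Σx)(Σy)/n = 2359.5 − 2192.52 = 166.98
b = Sxy/Sxx = 166.98/86.8 = 1.923733
a = ȳ − b·x̄ = 33.22 − 1.923733·13.2 = 7.826728

7.83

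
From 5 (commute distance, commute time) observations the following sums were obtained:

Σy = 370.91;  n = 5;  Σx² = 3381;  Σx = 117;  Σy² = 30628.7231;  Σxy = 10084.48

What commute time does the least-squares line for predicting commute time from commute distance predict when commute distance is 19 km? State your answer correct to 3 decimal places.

64.569

Sxx = Σx² − (Σx)²/n = 3381 − 2737.8 = 643.2
Sxy = Σxy − (Σx)(Σy)/n = 10084.48 − 8679.294 = 1405.186
b = Sxy/Sxx = 1405.186/643.2 = 2.184680
a = ȳ − b·x̄ = 74.182 − 2.184680·23.4 = 23.060494
ŷ(19) = a + b·19 = 23.060494 + 2.184680·19 = 64.569409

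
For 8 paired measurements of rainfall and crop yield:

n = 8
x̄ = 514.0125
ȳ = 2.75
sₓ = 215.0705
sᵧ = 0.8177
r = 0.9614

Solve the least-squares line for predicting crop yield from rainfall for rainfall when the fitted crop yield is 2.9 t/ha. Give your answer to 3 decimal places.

555.049

b = r · sᵧ/sₓ = 0.9614 · 0.8177/215.0705 = 0.003655
a = ȳ − b·x̄ = 2.75 − 0.003655·514.0125 = 0.871155
Set a + b·x = 2.9: x = (2.9 − 0.871155) / 0.003655 = 555.049347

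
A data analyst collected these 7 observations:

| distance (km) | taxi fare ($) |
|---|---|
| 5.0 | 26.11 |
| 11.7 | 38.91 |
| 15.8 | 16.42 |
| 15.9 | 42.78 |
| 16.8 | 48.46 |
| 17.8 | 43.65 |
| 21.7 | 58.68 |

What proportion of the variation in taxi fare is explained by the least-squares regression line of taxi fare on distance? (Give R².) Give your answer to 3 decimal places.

0.382

n = 7, Σx = 104.7, Σy = 275.01, Σxy = 4389.889, Σx² = 1734.31, Σy² = 11992.5015
Sxx = Σx² − (Σx)²/n = 1734.31 − 1566.012857 = 168.297143
Sxy = Σxy − (Σx)(Σy)/n = 4389.889 − 4113.363857 = 276.525143
Syy = Σy² − (Σy)²/n = 11992.5015 − 10804.357157 = 1188.144343
R² = Sxy²/(Sxx·Syy) = (276.525143)²/(168.297143·1188.144343) = 0.382405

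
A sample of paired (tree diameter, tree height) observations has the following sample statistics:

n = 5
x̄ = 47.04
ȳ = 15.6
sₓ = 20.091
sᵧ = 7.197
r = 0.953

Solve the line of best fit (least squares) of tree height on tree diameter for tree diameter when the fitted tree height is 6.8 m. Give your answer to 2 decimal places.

21.26

b = r · sᵧ/sₓ = 0.953 · 7.197/20.091 = 0.341384
a = ȳ − b·x̄ = 15.6 − 0.341384·47.04 = -0.458692
Set a + b·x = 6.8: x = (6.8 − (-0.458692)) / 0.341384 = 21.262558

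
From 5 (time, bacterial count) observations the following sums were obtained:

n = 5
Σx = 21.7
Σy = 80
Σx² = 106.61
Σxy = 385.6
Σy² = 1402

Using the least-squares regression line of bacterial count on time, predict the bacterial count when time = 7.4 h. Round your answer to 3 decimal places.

Sxx = Σx² − (Σx)²/n = 106.61 − 94.178 = 12.432
Sxy = Σxy − (Σx)(Σy)/n = 385.6 − 347.2 = 38.4
b = Sxy/Sxx = 38.4/12.432 = 3.088803
a = ȳ − b·x̄ = 16 − 3.088803·4.34 = 2.594595
ŷ(7.4) = a + b·7.4 = 2.594595 + 3.088803·7.4 = 25.451737

25.452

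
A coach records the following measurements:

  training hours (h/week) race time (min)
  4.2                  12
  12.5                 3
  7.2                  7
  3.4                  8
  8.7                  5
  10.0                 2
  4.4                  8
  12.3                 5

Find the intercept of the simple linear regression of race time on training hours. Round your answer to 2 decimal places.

n = 8, Σx = 62.7, Σy = 50, Σxy = 325.7, Σx² = 583.63
Sxx = Σx² − (Σx)²/n = 583.63 − 491.41125 = 92.21875
Sxy = Σxy − (Σx)(Σy)/n = 325.7 − 391.875 = -66.175
b = Sxy/Sxx = -66.175/92.21875 = -0.717587
a = ȳ − b·x̄ = 6.25 − (-0.717587)·7.8375 = 11.874090

11.87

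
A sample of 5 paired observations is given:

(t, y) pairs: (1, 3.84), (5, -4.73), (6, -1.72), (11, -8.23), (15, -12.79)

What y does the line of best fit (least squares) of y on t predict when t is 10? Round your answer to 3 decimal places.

n = 5, Σx = 38, Σy = -23.63, Σxy = -312.51, Σx² = 408
Sxx = Σx² − (Σx)²/n = 408 − 288.8 = 119.2
Sxy = Σxy − (Σx)(Σy)/n = -312.51 − (-179.588) = -132.922
b = Sxy/Sxx = -132.922/119.2 = -1.115117
a = ȳ − b·x̄ = -4.726 − (-1.115117)·7.6 = 3.748893
ŷ(10) = a + b·10 = 3.748893 + (-1.115117)·10 = -7.402282

-7.402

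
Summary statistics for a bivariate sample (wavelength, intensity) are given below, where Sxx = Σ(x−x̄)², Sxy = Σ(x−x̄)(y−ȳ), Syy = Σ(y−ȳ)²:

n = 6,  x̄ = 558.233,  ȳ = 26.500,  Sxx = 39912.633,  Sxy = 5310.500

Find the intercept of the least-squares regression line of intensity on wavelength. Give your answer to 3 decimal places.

-47.775

b = Sxy/Sxx = 5310.5/39912.633 = 0.133053
a = ȳ − b·x̄ = 26.5 − 0.133053·558.233 = -47.774637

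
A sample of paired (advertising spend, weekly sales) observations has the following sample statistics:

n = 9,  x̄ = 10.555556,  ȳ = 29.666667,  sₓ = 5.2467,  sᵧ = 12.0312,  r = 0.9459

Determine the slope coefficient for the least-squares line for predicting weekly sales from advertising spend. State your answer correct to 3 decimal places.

b = r · sᵧ/sₓ = 0.9459 · 12.0312/5.2467 = 2.169042

2.169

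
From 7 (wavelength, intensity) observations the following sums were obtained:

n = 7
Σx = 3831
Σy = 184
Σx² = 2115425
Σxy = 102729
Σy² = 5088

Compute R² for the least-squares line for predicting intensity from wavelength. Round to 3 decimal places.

0.872

Sxx = Σx² − (Σx)²/n = 2115425 − 2096651.571429 = 18773.428571
Sxy = Σxy − (Σx)(Σy)/n = 102729 − 100700.571429 = 2028.428571
Syy = Σy² − (Σy)²/n = 5088 − 4836.571429 = 251.428571
R² = Sxy²/(Sxx·Syy) = (2028.428571)²/(18773.428571·251.428571) = 0.871688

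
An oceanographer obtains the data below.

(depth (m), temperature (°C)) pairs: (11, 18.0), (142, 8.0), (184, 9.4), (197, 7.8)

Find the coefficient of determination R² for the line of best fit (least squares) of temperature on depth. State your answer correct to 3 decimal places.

n = 4, Σx = 534, Σy = 43.2, Σxy = 4600.2, Σx² = 92950, Σy² = 537.2
Sxx = Σx² − (Σx)²/n = 92950 − 71289 = 21661
Sxy = Σxy − (Σx)(Σy)/n = 4600.2 − 5767.2 = -1167
Syy = Σy² − (Σy)²/n = 537.2 − 466.56 = 70.64
R² = Sxy²/(Sxx·Syy) = (-1167)²/(21661·70.64) = 0.890046

0.890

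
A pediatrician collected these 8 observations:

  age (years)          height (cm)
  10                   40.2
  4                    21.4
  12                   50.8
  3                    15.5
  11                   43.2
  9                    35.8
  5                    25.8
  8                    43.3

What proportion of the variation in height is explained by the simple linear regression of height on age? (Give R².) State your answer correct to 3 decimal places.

0.913

n = 8, Σx = 62, Σy = 276, Σxy = 2416.5, Σx² = 560, Σy² = 10583.3
Sxx = Σx² − (Σx)²/n = 560 − 480.5 = 79.5
Sxy = Σxy − (Σx)(Σy)/n = 2416.5 − 2139 = 277.5
Syy = Σy² − (Σy)²/n = 10583.3 − 9522 = 1061.3
R² = Sxy²/(Sxx·Syy) = (277.5)²/(79.5·1061.3) = 0.912685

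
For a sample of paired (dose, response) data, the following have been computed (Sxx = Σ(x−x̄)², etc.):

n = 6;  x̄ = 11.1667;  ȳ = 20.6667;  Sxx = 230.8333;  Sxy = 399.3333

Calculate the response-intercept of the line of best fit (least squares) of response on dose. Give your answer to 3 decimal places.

b = Sxy/Sxx = 399.3333/230.8333 = 1.729964
a = ȳ − b·x̄ = 20.6667 − 1.729964·11.1667 = 1.348711

1.349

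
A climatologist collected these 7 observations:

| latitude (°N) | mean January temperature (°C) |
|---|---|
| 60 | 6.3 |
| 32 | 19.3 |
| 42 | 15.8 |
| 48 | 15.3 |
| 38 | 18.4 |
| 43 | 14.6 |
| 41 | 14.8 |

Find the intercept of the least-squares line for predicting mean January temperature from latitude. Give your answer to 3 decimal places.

n = 7, Σx = 304, Σy = 104.5, Σxy = 4327.4, Σx² = 13666
Sxx = Σx² − (Σx)²/n = 13666 − 13202.285714 = 463.714286
Sxy = Σxy − (Σx)(Σy)/n = 4327.4 − 4538.285714 = -210.885714
b = Sxy/Sxx = -210.885714/463.714286 = -0.454775
a = ȳ − b·x̄ = 14.928571 − (-0.454775)·43.428571 = 34.678805

34.679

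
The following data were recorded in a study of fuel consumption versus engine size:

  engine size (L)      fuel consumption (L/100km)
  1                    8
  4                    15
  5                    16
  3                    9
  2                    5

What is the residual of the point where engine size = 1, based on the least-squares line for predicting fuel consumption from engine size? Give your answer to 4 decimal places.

n = 5, Σx = 15, Σy = 53, Σxy = 185, Σx² = 55
Sxx = Σx² − (Σx)²/n = 55 − 45 = 10
Sxy = Σxy − (Σx)(Σy)/n = 185 − 159 = 26
b = Sxy/Sxx = 26/10 = 2.6
a = ȳ − b·x̄ = 10.6 − 2.6·3 = 2.8
ŷ(1) = 2.8 + 2.6·1 = 5.4
residual = y − ŷ = 8 − 5.4 = 2.6

2.6000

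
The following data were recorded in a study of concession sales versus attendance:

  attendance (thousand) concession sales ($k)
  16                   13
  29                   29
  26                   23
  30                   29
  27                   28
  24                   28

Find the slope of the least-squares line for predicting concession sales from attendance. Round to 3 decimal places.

n = 6, Σx = 152, Σy = 150, Σxy = 3945, Σx² = 3978
Sxx = Σx² − (Σx)²/n = 3978 − 3850.666667 = 127.333333
Sxy = Σxy − (Σx)(Σy)/n = 3945 − 3800 = 145
b = Sxy/Sxx = 145/127.333333 = 1.138743

1.139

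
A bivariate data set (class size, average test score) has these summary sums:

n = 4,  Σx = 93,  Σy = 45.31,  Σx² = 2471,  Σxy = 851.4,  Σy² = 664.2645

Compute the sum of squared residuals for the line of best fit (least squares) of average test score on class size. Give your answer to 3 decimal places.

Sxx = Σx² − (Σx)²/n = 2471 − 2162.25 = 308.75
Sxy = Σxy − (Σx)(Σy)/n = 851.4 − 1053.4575 = -202.0575
Syy = Σy² − (Σy)²/n = 664.2645 − 513.249025 = 151.015475
b = Sxy/Sxx = -202.0575/308.75 = -0.654437
SSE = Syy − b·Sxy = 151.015475 − (-0.654437)·(-202.0575) = 18.781521

18.782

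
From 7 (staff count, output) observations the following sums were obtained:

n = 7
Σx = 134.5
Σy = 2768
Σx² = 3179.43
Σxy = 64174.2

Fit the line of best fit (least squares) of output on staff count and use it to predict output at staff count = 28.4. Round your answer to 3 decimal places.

565.049

Sxx = Σx² − (Σx)²/n = 3179.43 − 2584.321429 = 595.108571
Sxy = Σxy − (Σx)(Σy)/n = 64174.2 − 53185.142857 = 10989.057143
b = Sxy/Sxx = 10989.057143/595.108571 = 18.465634
a = ȳ − b·x̄ = 395.428571 − 18.465634·19.214286 = 40.624602
ŷ(28.4) = a + b·28.4 = 40.624602 + 18.465634·28.4 = 565.048611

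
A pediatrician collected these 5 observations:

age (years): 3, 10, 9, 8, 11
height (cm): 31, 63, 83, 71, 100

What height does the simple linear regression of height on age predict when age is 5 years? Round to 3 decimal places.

n = 5, Σx = 41, Σy = 348, Σxy = 3138, Σx² = 375
Sxx = Σx² − (Σx)²/n = 375 − 336.2 = 38.8
Sxy = Σxy − (Σx)(Σy)/n = 3138 − 2853.6 = 284.4
b = Sxy/Sxx = 284.4/38.8 = 7.329897
a = ȳ − b·x̄ = 69.6 − 7.329897·8.2 = 9.494845
ŷ(5) = a + b·5 = 9.494845 + 7.329897·5 = 46.144330

46.144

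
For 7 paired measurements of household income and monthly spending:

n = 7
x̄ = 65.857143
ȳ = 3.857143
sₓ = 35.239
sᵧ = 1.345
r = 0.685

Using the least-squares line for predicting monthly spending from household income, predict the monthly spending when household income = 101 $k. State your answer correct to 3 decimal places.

b = r · sᵧ/sₓ = 0.685 · 1.345/35.239 = 0.026145
a = ȳ − b·x̄ = 3.857143 − 0.026145·65.857143 = 2.135305
ŷ(101) = a + b·101 = 2.135305 + 0.026145·101 = 4.775954

4.776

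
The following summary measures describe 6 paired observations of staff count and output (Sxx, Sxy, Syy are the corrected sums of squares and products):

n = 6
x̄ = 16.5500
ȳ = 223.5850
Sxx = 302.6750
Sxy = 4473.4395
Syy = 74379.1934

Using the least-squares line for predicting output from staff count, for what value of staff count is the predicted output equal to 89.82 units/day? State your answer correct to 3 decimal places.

b = Sxy/Sxx = 4473.4395/302.675 = 14.779680
a = ȳ − b·x̄ = 223.585 − 14.779680·16.55 = -21.018696
Set a + b·x = 89.82: x = (89.82 − (-21.018696)) / 14.779680 = 7.499398

7.499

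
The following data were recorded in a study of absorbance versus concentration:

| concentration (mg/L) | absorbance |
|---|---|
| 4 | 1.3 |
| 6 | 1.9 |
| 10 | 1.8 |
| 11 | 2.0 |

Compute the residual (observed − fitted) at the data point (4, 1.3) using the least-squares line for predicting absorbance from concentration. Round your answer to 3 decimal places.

n = 4, Σx = 31, Σy = 7, Σxy = 56.6, Σx² = 273
Sxx = Σx² − (Σx)²/n = 273 − 240.25 = 32.75
Sxy = Σxy − (Σx)(Σy)/n = 56.6 − 54.25 = 2.35
b = Sxy/Sxx = 2.35/32.75 = 0.071756
a = ȳ − b·x̄ = 1.75 − 0.071756·7.75 = 1.193893
ŷ(4) = 1.193893 + 0.071756·4 = 1.480916
residual = y − ŷ = 1.3 − 1.480916 = -0.180916

-0.181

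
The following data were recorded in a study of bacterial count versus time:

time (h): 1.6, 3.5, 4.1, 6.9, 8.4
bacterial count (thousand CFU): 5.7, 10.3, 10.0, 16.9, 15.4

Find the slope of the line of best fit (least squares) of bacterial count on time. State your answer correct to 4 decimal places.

n = 5, Σx = 24.5, Σy = 58.3, Σxy = 332.14, Σx² = 149.79
Sxx = Σx² − (Σx)²/n = 149.79 − 120.05 = 29.74
Sxy = Σxy − (Σx)(Σy)/n = 332.14 − 285.67 = 46.47
b = Sxy/Sxx = 46.47/29.74 = 1.562542

1.5625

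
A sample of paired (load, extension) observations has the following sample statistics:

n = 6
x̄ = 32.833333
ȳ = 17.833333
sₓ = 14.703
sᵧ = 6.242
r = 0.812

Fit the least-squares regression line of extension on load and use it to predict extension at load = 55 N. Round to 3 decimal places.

25.475

b = r · sᵧ/sₓ = 0.812 · 6.242/14.703 = 0.344726
a = ȳ − b·x̄ = 17.833333 − 0.344726·32.833333 = 6.514835
ŷ(55) = a + b·55 = 6.514835 + 0.344726·55 = 25.474756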